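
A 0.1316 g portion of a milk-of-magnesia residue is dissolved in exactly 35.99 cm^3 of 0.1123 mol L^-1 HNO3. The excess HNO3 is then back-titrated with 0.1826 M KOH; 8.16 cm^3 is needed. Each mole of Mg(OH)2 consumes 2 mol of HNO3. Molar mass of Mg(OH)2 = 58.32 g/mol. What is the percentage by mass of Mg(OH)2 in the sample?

Total n(HNO3) added = 0.1123 x 0.03599 = 0.004042 mol.
n(KOH) used = 0.1826 x 0.008160 = 0.001490 mol, which equals the excess n(HNO3).
So n(HNO3) consumed by the sample = 0.004042 - 0.001490 = 0.002552 mol.
n(Mg(OH)2) = 0.002552 / 2 = 0.001276 mol.
mass Mg(OH)2 = 0.001276 x 58.32 = 0.07441 g, so %Mg(OH)2 = 0.07441/0.1316 x 100 = 56.5%.

56.5%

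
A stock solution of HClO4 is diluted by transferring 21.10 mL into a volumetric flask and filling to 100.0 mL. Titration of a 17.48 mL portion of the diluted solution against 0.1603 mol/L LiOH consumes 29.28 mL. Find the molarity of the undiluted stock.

1.27 M

n(LiOH) = 0.1603 x 0.02928 = 0.004694 mol.
n(HClO4) in the aliquot = 0.004694 mol.
[diluted HClO4] = 0.004694 / 0.01748 = 0.2685 M.
Dilution factor = 100.0/21.10 = 4.739, so [stock] = 0.2685 x 4.739 = 1.27 M.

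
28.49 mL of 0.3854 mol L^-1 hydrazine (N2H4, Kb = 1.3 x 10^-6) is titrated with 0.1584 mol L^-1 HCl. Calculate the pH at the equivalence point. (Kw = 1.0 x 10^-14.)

4.53

n(N2H4) = 0.3854 x 0.02849 = 0.01098 mol; V(HCl) at equivalence = 0.01098/0.1584 = 0.06932 L.
At equivalence the base is fully converted to N2H5+; total volume = 0.09781 L, so [N2H5+] = 0.01098/0.09781 = 0.1123 M.
Ka(N2H5+) = Kw/Kb = 1.0e-14 / 1.3 x 10^-6 = 7.69e-9.
[H^+] = sqrt(Ka x [N2H5+]) = sqrt(7.69e-9 x 0.1123) = 2.94e-5 M.
pH = -log(2.94e-5) = 4.53.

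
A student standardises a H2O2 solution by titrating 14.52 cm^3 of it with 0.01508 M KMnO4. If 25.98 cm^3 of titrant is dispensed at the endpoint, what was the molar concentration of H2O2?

0.0675 M

n(KMnO4) = 0.01508 x 0.02598 = 0.0003918 mol.
From the balanced equation, 2 mol KMnO4 reacts with 5 mol H2O2, so n(H2O2) = 0.0003918 x 5/2 = 0.0009794 mol.
[H2O2] = 0.0009794 / 0.01452 L = 0.0675 M.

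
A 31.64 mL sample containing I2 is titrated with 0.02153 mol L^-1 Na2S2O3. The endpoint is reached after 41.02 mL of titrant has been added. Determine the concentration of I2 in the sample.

0.0140 M

n(Na2S2O3) = 0.02153 x 0.04102 = 0.0008832 mol.
From the balanced equation, 2 mol Na2S2O3 reacts with 1 mol I2, so n(I2) = 0.0008832 x 1/2 = 0.0004416 mol.
[I2] = 0.0004416 / 0.03164 L = 0.0140 M.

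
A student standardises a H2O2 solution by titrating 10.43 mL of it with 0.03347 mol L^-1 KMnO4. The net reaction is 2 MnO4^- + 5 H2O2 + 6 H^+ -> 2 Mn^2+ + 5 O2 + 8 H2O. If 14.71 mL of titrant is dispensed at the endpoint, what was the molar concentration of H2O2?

n(KMnO4) = 0.03347 x 0.01471 = 0.0004923 mol.
From the balanced equation, 2 mol KMnO4 reacts with 5 mol H2O2, so n(H2O2) = 0.0004923 x 5/2 = 0.001231 mol.
[H2O2] = 0.001231 / 0.01043 L = 0.118 M.

0.118 M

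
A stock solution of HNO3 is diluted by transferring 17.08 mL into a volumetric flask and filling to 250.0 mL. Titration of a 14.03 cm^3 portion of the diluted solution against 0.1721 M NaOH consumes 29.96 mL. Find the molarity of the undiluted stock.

n(NaOH) = 0.1721 x 0.02996 = 0.005156 mol.
n(HNO3) in the aliquot = 0.005156 mol.
[diluted HNO3] = 0.005156 / 0.01403 = 0.3675 M.
Dilution factor = 250.0/17.08 = 14.64, so [stock] = 0.3675 x 14.64 = 5.38 M.

5.38 M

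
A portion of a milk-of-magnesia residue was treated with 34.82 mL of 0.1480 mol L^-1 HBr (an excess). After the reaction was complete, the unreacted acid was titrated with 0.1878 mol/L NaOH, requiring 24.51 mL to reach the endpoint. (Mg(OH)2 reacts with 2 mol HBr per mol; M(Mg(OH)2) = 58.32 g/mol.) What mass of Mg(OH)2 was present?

0.0160 g

Total n(HBr) added = 0.1480 x 0.03482 = 0.005153 mol.
n(NaOH) used = 0.1878 x 0.02451 = 0.004603 mol, which equals the excess n(HBr).
So n(HBr) consumed by the sample = 0.005153 - 0.004603 = 0.0005504 mol.
n(Mg(OH)2) = 0.0005504 / 2 = 0.0002752 mol.
mass = 0.0002752 mol x 58.32 g/mol = 0.0160 g.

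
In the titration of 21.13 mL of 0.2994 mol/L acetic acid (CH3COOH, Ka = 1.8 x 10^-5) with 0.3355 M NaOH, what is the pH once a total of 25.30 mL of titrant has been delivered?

n(acid) = 0.2994 x 0.02113 = 0.006326 mol; n(NaOH) added = 0.3355 x 0.02530 = 0.008488 mol.
Base is in excess by 0.008488 - 0.006326 = 0.002162 mol in a total volume of 0.04643 L.
[OH^-] = 0.002162/0.04643 = 0.04656 M, so pOH = 1.33 and pH = 14.00 - 1.33 = 12.67.

12.67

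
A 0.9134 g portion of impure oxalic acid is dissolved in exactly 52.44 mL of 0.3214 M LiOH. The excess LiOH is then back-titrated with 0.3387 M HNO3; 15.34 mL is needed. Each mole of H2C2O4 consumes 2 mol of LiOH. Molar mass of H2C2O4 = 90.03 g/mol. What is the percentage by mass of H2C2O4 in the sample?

57.5%

Total n(LiOH) added = 0.3214 x 0.05244 = 0.01685 mol.
n(HNO3) used = 0.3387 x 0.01534 = 0.005196 mol, which equals the excess n(LiOH).
So n(LiOH) consumed by the sample = 0.01685 - 0.005196 = 0.01166 mol.
n(H2C2O4) = 0.01166 / 2 = 0.005829 mol.
mass H2C2O4 = 0.005829 x 90.03 = 0.5248 g, so %H2C2O4 = 0.5248/0.9134 x 100 = 57.5%.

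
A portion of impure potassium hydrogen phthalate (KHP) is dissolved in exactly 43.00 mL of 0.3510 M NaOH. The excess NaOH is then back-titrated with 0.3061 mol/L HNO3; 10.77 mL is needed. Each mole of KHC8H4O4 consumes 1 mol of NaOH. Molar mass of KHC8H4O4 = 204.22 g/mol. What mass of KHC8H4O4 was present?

2.41 g

Total n(NaOH) added = 0.3510 x 0.04300 = 0.01509 mol.
n(HNO3) used = 0.3061 x 0.01077 = 0.003297 mol, which equals the excess n(NaOH).
So n(NaOH) consumed by the sample = 0.01509 - 0.003297 = 0.01180 mol.
n(KHC8H4O4) = 0.01180 / 1 = 0.01180 mol.
mass = 0.01180 mol x 204.22 g/mol = 2.41 g.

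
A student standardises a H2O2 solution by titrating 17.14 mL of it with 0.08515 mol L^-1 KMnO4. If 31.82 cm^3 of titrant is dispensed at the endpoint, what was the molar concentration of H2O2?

0.395 M

n(KMnO4) = 0.08515 x 0.03182 = 0.002709 mol.
From the balanced equation, 2 mol KMnO4 reacts with 5 mol H2O2, so n(H2O2) = 0.002709 x 5/2 = 0.006774 mol.
[H2O2] = 0.006774 / 0.01714 L = 0.395 M.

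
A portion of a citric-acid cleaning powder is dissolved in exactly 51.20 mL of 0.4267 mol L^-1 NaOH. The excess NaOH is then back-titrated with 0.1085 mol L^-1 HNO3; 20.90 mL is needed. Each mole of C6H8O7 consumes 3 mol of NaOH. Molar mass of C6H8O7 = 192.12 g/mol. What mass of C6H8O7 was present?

Total n(NaOH) added = 0.4267 x 0.05120 = 0.02185 mol.
n(HNO3) used = 0.1085 x 0.02090 = 0.002268 mol, which equals the excess n(NaOH).
So n(NaOH) consumed by the sample = 0.02185 - 0.002268 = 0.01958 mol.
n(C6H8O7) = 0.01958 / 3 = 0.006526 mol.
mass = 0.006526 mol x 192.12 g/mol = 1.25 g.

1.25 g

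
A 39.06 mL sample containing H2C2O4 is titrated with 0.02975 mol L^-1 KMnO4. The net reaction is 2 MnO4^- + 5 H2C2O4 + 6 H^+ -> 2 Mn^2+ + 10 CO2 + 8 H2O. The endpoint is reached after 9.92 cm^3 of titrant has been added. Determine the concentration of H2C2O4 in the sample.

0.0189 M

n(KMnO4) = 0.02975 x 0.009920 = 0.0002951 mol.
From the balanced equation, 2 mol KMnO4 reacts with 5 mol H2C2O4, so n(H2C2O4) = 0.0002951 x 5/2 = 0.0007378 mol.
[H2C2O4] = 0.0007378 / 0.03906 L = 0.0189 M.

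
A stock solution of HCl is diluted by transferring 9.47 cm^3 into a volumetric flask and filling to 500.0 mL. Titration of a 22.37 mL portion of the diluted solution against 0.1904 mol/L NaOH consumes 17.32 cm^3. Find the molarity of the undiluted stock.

n(NaOH) = 0.1904 x 0.01732 = 0.003298 mol.
n(HCl) in the aliquot = 0.003298 mol.
[diluted HCl] = 0.003298 / 0.02237 = 0.1474 M.
Dilution factor = 500.0/9.470 = 52.80, so [stock] = 0.1474 x 52.80 = 7.78 M.

7.78 M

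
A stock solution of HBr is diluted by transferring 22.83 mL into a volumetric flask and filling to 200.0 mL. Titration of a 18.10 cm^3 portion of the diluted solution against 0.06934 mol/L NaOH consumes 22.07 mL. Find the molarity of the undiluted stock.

n(NaOH) = 0.06934 x 0.02207 = 0.001530 mol.
n(HBr) in the aliquot = 0.001530 mol.
[diluted HBr] = 0.001530 / 0.01810 = 0.08455 M.
Dilution factor = 200.0/22.83 = 8.760, so [stock] = 0.08455 x 8.760 = 0.741 M.

0.741 M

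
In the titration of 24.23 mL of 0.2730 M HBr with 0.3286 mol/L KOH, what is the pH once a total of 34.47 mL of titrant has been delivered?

12.90

n(acid) = 0.2730 x 0.02423 = 0.006615 mol; n(KOH) added = 0.3286 x 0.03447 = 0.01133 mol.
Base is in excess by 0.01133 - 0.006615 = 0.004712 mol in a total volume of 0.05870 L.
[OH^-] = 0.004712/0.05870 = 0.08027 M, so pOH = 1.10 and pH = 14.00 - 1.10 = 12.90.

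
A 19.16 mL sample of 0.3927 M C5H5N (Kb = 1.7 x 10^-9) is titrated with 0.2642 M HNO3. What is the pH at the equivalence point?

n(C5H5N) = 0.3927 x 0.01916 = 0.007524 mol; V(HNO3) at equivalence = 0.007524/0.2642 = 0.02848 L.
At equivalence the base is fully converted to C5H5NH+; total volume = 0.04764 L, so [C5H5NH+] = 0.007524/0.04764 = 0.1579 M.
Ka(C5H5NH+) = Kw/Kb = 1.0e-14 / 1.7 x 10^-9 = 5.88e-6.
[H^+] = sqrt(Ka x [C5H5NH+]) = sqrt(5.88e-6 x 0.1579) = 0.000964 M.
pH = -log(0.000964) = 3.02.

3.02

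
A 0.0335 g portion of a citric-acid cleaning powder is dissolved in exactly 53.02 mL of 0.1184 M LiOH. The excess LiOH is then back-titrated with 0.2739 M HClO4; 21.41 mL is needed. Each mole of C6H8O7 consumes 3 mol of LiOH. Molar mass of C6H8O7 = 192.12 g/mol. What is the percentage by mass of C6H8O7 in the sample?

Total n(LiOH) added = 0.1184 x 0.05302 = 0.006278 mol.
n(HClO4) used = 0.2739 x 0.02141 = 0.005864 mol, which equals the excess n(LiOH).
So n(LiOH) consumed by the sample = 0.006278 - 0.005864 = 0.0004134 mol.
n(C6H8O7) = 0.0004134 / 3 = 0.0001378 mol.
mass C6H8O7 = 0.0001378 x 192.12 = 0.02647 g, so %C6H8O7 = 0.02647/0.0335 x 100 = 79.0%.

79.0%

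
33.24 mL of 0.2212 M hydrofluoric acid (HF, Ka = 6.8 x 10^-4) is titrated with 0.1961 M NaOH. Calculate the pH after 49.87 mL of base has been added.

n(acid) = 0.2212 x 0.03324 = 0.007353 mol; n(NaOH) added = 0.1961 x 0.04987 = 0.009780 mol.
Base is in excess by 0.009780 - 0.007353 = 0.002427 mol in a total volume of 0.08311 L.
[OH^-] = 0.002427/0.08311 = 0.02920 M, so pOH = 1.53 and pH = 14.00 - 1.53 = 12.47.

12.47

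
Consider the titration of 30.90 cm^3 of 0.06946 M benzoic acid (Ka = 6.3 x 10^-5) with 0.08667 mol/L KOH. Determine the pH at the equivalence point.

n(C6H5COOH) = 0.06946 x 0.03090 = 0.002146 mol; V(KOH) at equivalence = 0.002146/0.08667 = 0.02476 L.
At equivalence all the acid is converted to C6H5COO-; total volume = 0.03090 + 0.02476 = 0.05566 L, so [C6H5COO-] = 0.002146/0.05566 = 0.03856 M.
Kb = Kw/Ka = 1.0e-14 / 6.3 x 10^-5 = 1.59e-10.
[OH^-] = sqrt(Kb x [C6H5COO-]) = sqrt(1.59e-10 x 0.03856) = 2.47e-6 M.
pOH = 5.61, so pH = 14.00 - 5.61 = 8.39.

8.39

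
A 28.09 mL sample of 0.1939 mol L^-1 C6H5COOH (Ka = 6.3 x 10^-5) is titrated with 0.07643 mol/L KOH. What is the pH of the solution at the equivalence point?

n(C6H5COOH) = 0.1939 x 0.02809 = 0.005447 mol; V(KOH) at equivalence = 0.005447/0.07643 = 0.07126 L.
At equivalence all the acid is converted to C6H5COO-; total volume = 0.02809 + 0.07126 = 0.09935 L, so [C6H5COO-] = 0.005447/0.09935 = 0.05482 M.
Kb = Kw/Ka = 1.0e-14 / 6.3 x 10^-5 = 1.59e-10.
[OH^-] = sqrt(Kb x [C6H5COO-]) = sqrt(1.59e-10 x 0.05482) = 2.95e-6 M.
pOH = 5.53, so pH = 14.00 - 5.53 = 8.47.

8.47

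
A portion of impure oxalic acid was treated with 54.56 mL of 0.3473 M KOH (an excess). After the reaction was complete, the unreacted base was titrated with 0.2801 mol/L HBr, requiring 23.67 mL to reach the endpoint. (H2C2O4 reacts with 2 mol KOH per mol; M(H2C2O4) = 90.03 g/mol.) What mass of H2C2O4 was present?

Total n(KOH) added = 0.3473 x 0.05456 = 0.01895 mol.
n(HBr) used = 0.2801 x 0.02367 = 0.006630 mol, which equals the excess n(KOH).
So n(KOH) consumed by the sample = 0.01895 - 0.006630 = 0.01232 mol.
n(H2C2O4) = 0.01232 / 2 = 0.006159 mol.
mass = 0.006159 mol x 90.03 g/mol = 0.555 g.

0.555 g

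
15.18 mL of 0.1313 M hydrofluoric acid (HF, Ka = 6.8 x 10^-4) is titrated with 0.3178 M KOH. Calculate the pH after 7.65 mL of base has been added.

12.28

n(acid) = 0.1313 x 0.01518 = 0.001993 mol; n(KOH) added = 0.3178 x 0.007650 = 0.002431 mol.
Base is in excess by 0.002431 - 0.001993 = 0.0004380 mol in a total volume of 0.02283 L.
[OH^-] = 0.0004380/0.02283 = 0.01919 M, so pOH = 1.72 and pH = 14.00 - 1.72 = 12.28.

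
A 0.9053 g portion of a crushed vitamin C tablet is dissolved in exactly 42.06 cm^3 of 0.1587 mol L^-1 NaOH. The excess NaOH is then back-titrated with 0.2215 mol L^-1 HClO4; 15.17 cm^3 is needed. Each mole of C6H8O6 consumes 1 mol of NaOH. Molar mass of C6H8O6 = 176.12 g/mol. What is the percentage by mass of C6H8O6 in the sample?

Total n(NaOH) added = 0.1587 x 0.04206 = 0.006675 mol.
n(HClO4) used = 0.2215 x 0.01517 = 0.003360 mol, which equals the excess n(NaOH).
So n(NaOH) consumed by the sample = 0.006675 - 0.003360 = 0.003315 mol.
n(C6H8O6) = 0.003315 / 1 = 0.003315 mol.
mass C6H8O6 = 0.003315 x 176.12 = 0.5838 g, so %C6H8O6 = 0.5838/0.9053 x 100 = 64.5%.

64.5%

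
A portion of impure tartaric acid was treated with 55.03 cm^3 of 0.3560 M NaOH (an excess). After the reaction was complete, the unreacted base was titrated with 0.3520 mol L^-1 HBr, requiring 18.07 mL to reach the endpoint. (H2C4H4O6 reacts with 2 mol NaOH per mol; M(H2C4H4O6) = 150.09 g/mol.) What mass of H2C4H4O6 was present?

Total n(NaOH) added = 0.3560 x 0.05503 = 0.01959 mol.
n(HBr) used = 0.3520 x 0.01807 = 0.006361 mol, which equals the excess n(NaOH).
So n(NaOH) consumed by the sample = 0.01959 - 0.006361 = 0.01323 mol.
n(H2C4H4O6) = 0.01323 / 2 = 0.006615 mol.
mass = 0.006615 mol x 150.09 g/mol = 0.993 g.

0.993 g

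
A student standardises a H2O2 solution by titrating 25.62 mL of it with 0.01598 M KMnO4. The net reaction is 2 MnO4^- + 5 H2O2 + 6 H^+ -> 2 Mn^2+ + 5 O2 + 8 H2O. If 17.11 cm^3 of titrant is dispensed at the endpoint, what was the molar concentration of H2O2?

0.0267 M

n(KMnO4) = 0.01598 x 0.01711 = 0.0002734 mol.
From the balanced equation, 2 mol KMnO4 reacts with 5 mol H2O2, so n(H2O2) = 0.0002734 x 5/2 = 0.0006835 mol.
[H2O2] = 0.0006835 / 0.02562 L = 0.0267 M.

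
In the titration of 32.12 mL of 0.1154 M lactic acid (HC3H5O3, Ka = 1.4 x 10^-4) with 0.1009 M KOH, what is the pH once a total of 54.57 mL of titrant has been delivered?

n(acid) = 0.1154 x 0.03212 = 0.003707 mol; n(KOH) added = 0.1009 x 0.05457 = 0.005506 mol.
Base is in excess by 0.005506 - 0.003707 = 0.001799 mol in a total volume of 0.08669 L.
[OH^-] = 0.001799/0.08669 = 0.02076 M, so pOH = 1.68 and pH = 14.00 - 1.68 = 12.32.

12.32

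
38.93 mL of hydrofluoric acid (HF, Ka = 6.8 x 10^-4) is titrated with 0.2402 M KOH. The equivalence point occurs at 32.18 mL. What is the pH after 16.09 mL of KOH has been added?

16.09 mL is exactly half the equivalence volume (32.18/2), i.e. the half-equivalence point.
There, n(HA) = n(A^-), so pH = pKa = -log(6.8 x 10^-4) = 3.17.

3.17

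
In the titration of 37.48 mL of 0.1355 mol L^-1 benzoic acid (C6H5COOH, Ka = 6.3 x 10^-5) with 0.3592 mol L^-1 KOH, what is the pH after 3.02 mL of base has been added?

Initial n(C6H5COOH) = 0.1355 x 0.03748 = 0.005079 mol.
n(KOH) added = 0.3592 x 0.003020 = 0.001085 mol, converting that many moles of C6H5COOH to C6H5COO-.
Remaining n(C6H5COOH) = 0.003994 mol; n(C6H5COO-) = 0.001085 mol.
By Henderson-Hasselbalch, pH = pKa + log([A^-]/[HA]) = 4.20 + log(0.001085/0.003994) = 4.20 + (-0.57) = 3.63.

3.63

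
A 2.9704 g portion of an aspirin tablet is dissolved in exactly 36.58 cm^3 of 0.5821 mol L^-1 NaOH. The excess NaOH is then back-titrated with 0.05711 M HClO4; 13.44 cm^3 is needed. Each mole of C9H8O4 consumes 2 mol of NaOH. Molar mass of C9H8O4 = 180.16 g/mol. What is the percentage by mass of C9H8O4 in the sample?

62.2%

Total n(NaOH) added = 0.5821 x 0.03658 = 0.02129 mol.
n(HClO4) used = 0.05711 x 0.01344 = 0.0007676 mol, which equals the excess n(NaOH).
So n(NaOH) consumed by the sample = 0.02129 - 0.0007676 = 0.02053 mol.
n(C9H8O4) = 0.02053 / 2 = 0.01026 mol.
mass C9H8O4 = 0.01026 x 180.16 = 1.849 g, so %C9H8O4 = 1.849/2.9704 x 100 = 62.2%.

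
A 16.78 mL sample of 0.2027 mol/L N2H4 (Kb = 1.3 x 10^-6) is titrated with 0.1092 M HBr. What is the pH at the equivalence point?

n(N2H4) = 0.2027 x 0.01678 = 0.003401 mol; V(HBr) at equivalence = 0.003401/0.1092 = 0.03115 L.
At equivalence the base is fully converted to N2H5+; total volume = 0.04793 L, so [N2H5+] = 0.003401/0.04793 = 0.07097 M.
Ka(N2H5+) = Kw/Kb = 1.0e-14 / 1.3 x 10^-6 = 7.69e-9.
[H^+] = sqrt(Ka x [N2H5+]) = sqrt(7.69e-9 x 0.07097) = 2.34e-5 M.
pH = -log(2.34e-5) = 4.63.

4.63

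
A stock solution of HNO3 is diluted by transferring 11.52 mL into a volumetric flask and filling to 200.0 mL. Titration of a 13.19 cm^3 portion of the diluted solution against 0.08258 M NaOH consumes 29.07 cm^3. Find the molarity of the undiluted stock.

3.16 M

n(NaOH) = 0.08258 x 0.02907 = 0.002401 mol.
n(HNO3) in the aliquot = 0.002401 mol.
[diluted HNO3] = 0.002401 / 0.01319 = 0.1820 M.
Dilution factor = 200.0/11.52 = 17.36, so [stock] = 0.1820 x 17.36 = 3.16 M.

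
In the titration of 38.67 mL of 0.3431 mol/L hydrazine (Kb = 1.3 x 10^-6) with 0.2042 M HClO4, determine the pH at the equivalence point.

4.50

n(N2H4) = 0.3431 x 0.03867 = 0.01327 mol; V(HClO4) at equivalence = 0.01327/0.2042 = 0.06497 L.
At equivalence the base is fully converted to N2H5+; total volume = 0.1036 L, so [N2H5+] = 0.01327/0.1036 = 0.1280 M.
Ka(N2H5+) = Kw/Kb = 1.0e-14 / 1.3 x 10^-6 = 7.69e-9.
[H^+] = sqrt(Ka x [N2H5+]) = sqrt(7.69e-9 x 0.1280) = 3.14e-5 M.
pH = -log(3.14e-5) = 4.50.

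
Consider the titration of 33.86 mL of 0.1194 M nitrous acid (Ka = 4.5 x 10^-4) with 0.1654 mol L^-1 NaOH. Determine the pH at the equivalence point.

8.09

n(HNO2) = 0.1194 x 0.03386 = 0.004043 mol; V(NaOH) at equivalence = 0.004043/0.1654 = 0.02444 L.
At equivalence all the acid is converted to NO2-; total volume = 0.03386 + 0.02444 = 0.05830 L, so [NO2-] = 0.004043/0.05830 = 0.06934 M.
Kb = Kw/Ka = 1.0e-14 / 4.5 x 10^-4 = 2.22e-11.
[OH^-] = sqrt(Kb x [NO2-]) = sqrt(2.22e-11 x 0.06934) = 1.24e-6 M.
pOH = 5.91, so pH = 14.00 - 5.91 = 8.09.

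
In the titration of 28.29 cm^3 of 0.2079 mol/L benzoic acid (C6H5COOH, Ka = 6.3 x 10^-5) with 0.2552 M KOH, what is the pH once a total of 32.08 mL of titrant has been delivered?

12.58

n(acid) = 0.2079 x 0.02829 = 0.005881 mol; n(KOH) added = 0.2552 x 0.03208 = 0.008187 mol.
Base is in excess by 0.008187 - 0.005881 = 0.002305 mol in a total volume of 0.06037 L.
[OH^-] = 0.002305/0.06037 = 0.03819 M, so pOH = 1.42 and pH = 14.00 - 1.42 = 12.58.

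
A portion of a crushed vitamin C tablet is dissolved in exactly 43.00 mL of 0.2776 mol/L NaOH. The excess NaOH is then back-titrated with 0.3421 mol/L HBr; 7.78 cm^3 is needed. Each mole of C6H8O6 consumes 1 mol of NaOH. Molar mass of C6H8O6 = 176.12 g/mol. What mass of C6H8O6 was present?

Total n(NaOH) added = 0.2776 x 0.04300 = 0.01194 mol.
n(HBr) used = 0.3421 x 0.007780 = 0.002662 mol, which equals the excess n(NaOH).
So n(NaOH) consumed by the sample = 0.01194 - 0.002662 = 0.009275 mol.
n(C6H8O6) = 0.009275 / 1 = 0.009275 mol.
mass = 0.009275 mol x 176.12 g/mol = 1.63 g.

1.63 g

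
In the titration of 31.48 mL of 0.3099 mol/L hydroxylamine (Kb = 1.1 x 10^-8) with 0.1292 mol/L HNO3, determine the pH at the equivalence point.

n(NH2OH) = 0.3099 x 0.03148 = 0.009756 mol; V(HNO3) at equivalence = 0.009756/0.1292 = 0.07551 L.
At equivalence the base is fully converted to NH3OH+; total volume = 0.1070 L, so [NH3OH+] = 0.009756/0.1070 = 0.09118 M.
Ka(NH3OH+) = Kw/Kb = 1.0e-14 / 1.1 x 10^-8 = 9.09e-7.
[H^+] = sqrt(Ka x [NH3OH+]) = sqrt(9.09e-7 x 0.09118) = 0.000288 M.
pH = -log(0.000288) = 3.54.

3.54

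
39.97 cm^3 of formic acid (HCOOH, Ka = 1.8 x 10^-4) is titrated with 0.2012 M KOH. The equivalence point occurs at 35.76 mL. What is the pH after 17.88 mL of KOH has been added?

17.88 mL is exactly half the equivalence volume (35.76/2), i.e. the half-equivalence point.
There, n(HA) = n(A^-), so pH = pKa = -log(1.8 x 10^-4) = 3.74.

3.74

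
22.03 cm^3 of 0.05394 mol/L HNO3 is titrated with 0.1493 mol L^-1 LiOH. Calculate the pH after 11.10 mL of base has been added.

12.15

n(acid) = 0.05394 x 0.02203 = 0.001188 mol; n(LiOH) added = 0.1493 x 0.01110 = 0.001657 mol.
Base is in excess by 0.001657 - 0.001188 = 0.0004689 mol in a total volume of 0.03313 L.
[OH^-] = 0.0004689/0.03313 = 0.01415 M, so pOH = 1.85 and pH = 14.00 - 1.85 = 12.15.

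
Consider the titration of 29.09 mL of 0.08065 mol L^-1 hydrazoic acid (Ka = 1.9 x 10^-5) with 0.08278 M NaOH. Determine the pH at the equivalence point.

8.67

n(HN3) = 0.08065 x 0.02909 = 0.002346 mol; V(NaOH) at equivalence = 0.002346/0.08278 = 0.02834 L.
At equivalence all the acid is converted to N3-; total volume = 0.02909 + 0.02834 = 0.05743 L, so [N3-] = 0.002346/0.05743 = 0.04085 M.
Kb = Kw/Ka = 1.0e-14 / 1.9 x 10^-5 = 5.26e-10.
[OH^-] = sqrt(Kb x [N3-]) = sqrt(5.26e-10 x 0.04085) = 4.64e-6 M.
pOH = 5.33, so pH = 14.00 - 5.33 = 8.67.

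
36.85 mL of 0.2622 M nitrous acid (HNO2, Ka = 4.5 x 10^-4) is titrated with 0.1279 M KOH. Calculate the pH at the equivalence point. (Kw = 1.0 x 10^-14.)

8.14

n(HNO2) = 0.2622 x 0.03685 = 0.009662 mol; V(KOH) at equivalence = 0.009662/0.1279 = 0.07554 L.
At equivalence all the acid is converted to NO2-; total volume = 0.03685 + 0.07554 = 0.1124 L, so [NO2-] = 0.009662/0.1124 = 0.08597 M.
Kb = Kw/Ka = 1.0e-14 / 4.5 x 10^-4 = 2.22e-11.
[OH^-] = sqrt(Kb x [NO2-]) = sqrt(2.22e-11 x 0.08597) = 1.38e-6 M.
pOH = 5.86, so pH = 14.00 - 5.86 = 8.14.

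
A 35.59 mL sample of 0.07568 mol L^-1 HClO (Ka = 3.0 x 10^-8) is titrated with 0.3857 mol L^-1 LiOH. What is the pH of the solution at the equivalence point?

10.16

n(HClO) = 0.07568 x 0.03559 = 0.002693 mol; V(LiOH) at equivalence = 0.002693/0.3857 = 0.006983 L.
At equivalence all the acid is converted to ClO-; total volume = 0.03559 + 0.006983 = 0.04257 L, so [ClO-] = 0.002693/0.04257 = 0.06327 M.
Kb = Kw/Ka = 1.0e-14 / 3.0 x 10^-8 = 3.33e-7.
[OH^-] = sqrt(Kb x [ClO-]) = sqrt(3.33e-7 x 0.06327) = 0.000145 M.
pOH = 3.84, so pH = 14.00 - 3.84 = 10.16.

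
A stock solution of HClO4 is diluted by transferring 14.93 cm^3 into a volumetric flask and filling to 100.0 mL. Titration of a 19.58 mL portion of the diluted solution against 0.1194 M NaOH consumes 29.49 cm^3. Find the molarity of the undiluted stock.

1.20 M

n(NaOH) = 0.1194 x 0.02949 = 0.003521 mol.
n(HClO4) in the aliquot = 0.003521 mol.
[diluted HClO4] = 0.003521 / 0.01958 = 0.1798 M.
Dilution factor = 100.0/14.93 = 6.698, so [stock] = 0.1798 x 6.698 = 1.20 M.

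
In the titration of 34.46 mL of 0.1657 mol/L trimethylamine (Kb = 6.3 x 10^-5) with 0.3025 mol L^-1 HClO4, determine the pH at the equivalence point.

n((CH3)3N) = 0.1657 x 0.03446 = 0.005710 mol; V(HClO4) at equivalence = 0.005710/0.3025 = 0.01888 L.
At equivalence the base is fully converted to (CH3)3NH+; total volume = 0.05334 L, so [(CH3)3NH+] = 0.005710/0.05334 = 0.1071 M.
Ka((CH3)3NH+) = Kw/Kb = 1.0e-14 / 6.3 x 10^-5 = 1.59e-10.
[H^+] = sqrt(Ka x [(CH3)3NH+]) = sqrt(1.59e-10 x 0.1071) = 4.12e-6 M.
pH = -log(4.12e-6) = 5.38.

5.38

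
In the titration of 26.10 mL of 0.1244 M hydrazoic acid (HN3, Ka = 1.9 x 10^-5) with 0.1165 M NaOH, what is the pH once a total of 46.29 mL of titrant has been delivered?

12.47

n(acid) = 0.1244 x 0.02610 = 0.003247 mol; n(NaOH) added = 0.1165 x 0.04629 = 0.005393 mol.
Base is in excess by 0.005393 - 0.003247 = 0.002146 mol in a total volume of 0.07239 L.
[OH^-] = 0.002146/0.07239 = 0.02964 M, so pOH = 1.53 and pH = 14.00 - 1.53 = 12.47.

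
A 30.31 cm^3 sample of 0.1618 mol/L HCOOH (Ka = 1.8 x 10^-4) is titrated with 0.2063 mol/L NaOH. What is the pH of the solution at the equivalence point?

8.35

n(HCOOH) = 0.1618 x 0.03031 = 0.004904 mol; V(NaOH) at equivalence = 0.004904/0.2063 = 0.02377 L.
At equivalence all the acid is converted to HCOO-; total volume = 0.03031 + 0.02377 = 0.05408 L, so [HCOO-] = 0.004904/0.05408 = 0.09068 M.
Kb = Kw/Ka = 1.0e-14 / 1.8 x 10^-4 = 5.56e-11.
[OH^-] = sqrt(Kb x [HCOO-]) = sqrt(5.56e-11 x 0.09068) = 2.24e-6 M.
pOH = 5.65, so pH = 14.00 - 5.65 = 8.35.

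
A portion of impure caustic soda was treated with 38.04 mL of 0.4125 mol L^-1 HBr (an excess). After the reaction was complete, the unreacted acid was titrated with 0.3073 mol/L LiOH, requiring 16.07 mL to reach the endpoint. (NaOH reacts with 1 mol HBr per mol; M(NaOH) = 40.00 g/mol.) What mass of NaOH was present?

0.430 g

Total n(HBr) added = 0.4125 x 0.03804 = 0.01569 mol.
n(LiOH) used = 0.3073 x 0.01607 = 0.004938 mol, which equals the excess n(HBr).
So n(HBr) consumed by the sample = 0.01569 - 0.004938 = 0.01075 mol.
n(NaOH) = 0.01075 / 1 = 0.01075 mol.
mass = 0.01075 mol x 40.00 g/mol = 0.430 g.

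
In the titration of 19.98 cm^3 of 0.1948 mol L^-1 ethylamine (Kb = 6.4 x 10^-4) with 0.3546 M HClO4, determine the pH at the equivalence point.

n(C2H5NH2) = 0.1948 x 0.01998 = 0.003892 mol; V(HClO4) at equivalence = 0.003892/0.3546 = 0.01098 L.
At equivalence the base is fully converted to C2H5NH3+; total volume = 0.03096 L, so [C2H5NH3+] = 0.003892/0.03096 = 0.1257 M.
Ka(C2H5NH3+) = Kw/Kb = 1.0e-14 / 6.4 x 10^-4 = 1.56e-11.
[H^+] = sqrt(Ka x [C2H5NH3+]) = sqrt(1.56e-11 x 0.1257) = 1.40e-6 M.
pH = -log(1.40e-6) = 5.85.

5.85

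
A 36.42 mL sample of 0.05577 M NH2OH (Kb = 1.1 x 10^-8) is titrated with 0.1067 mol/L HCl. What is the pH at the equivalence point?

3.74

n(NH2OH) = 0.05577 x 0.03642 = 0.002031 mol; V(HCl) at equivalence = 0.002031/0.1067 = 0.01904 L.
At equivalence the base is fully converted to NH3OH+; total volume = 0.05546 L, so [NH3OH+] = 0.002031/0.05546 = 0.03663 M.
Ka(NH3OH+) = Kw/Kb = 1.0e-14 / 1.1 x 10^-8 = 9.09e-7.
[H^+] = sqrt(Ka x [NH3OH+]) = sqrt(9.09e-7 x 0.03663) = 0.000182 M.
pH = -log(0.000182) = 3.74.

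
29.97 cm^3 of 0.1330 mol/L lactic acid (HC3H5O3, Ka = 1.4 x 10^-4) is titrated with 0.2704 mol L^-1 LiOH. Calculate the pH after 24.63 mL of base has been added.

n(acid) = 0.1330 x 0.02997 = 0.003986 mol; n(LiOH) added = 0.2704 x 0.02463 = 0.006660 mol.
Base is in excess by 0.006660 - 0.003986 = 0.002674 mol in a total volume of 0.05460 L.
[OH^-] = 0.002674/0.05460 = 0.04897 M, so pOH = 1.31 and pH = 14.00 - 1.31 = 12.69.

12.69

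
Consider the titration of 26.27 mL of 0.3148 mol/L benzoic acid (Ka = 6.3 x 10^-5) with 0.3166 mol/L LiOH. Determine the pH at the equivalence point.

8.70

n(C6H5COOH) = 0.3148 x 0.02627 = 0.008270 mol; V(LiOH) at equivalence = 0.008270/0.3166 = 0.02612 L.
At equivalence all the acid is converted to C6H5COO-; total volume = 0.02627 + 0.02612 = 0.05239 L, so [C6H5COO-] = 0.008270/0.05239 = 0.1578 M.
Kb = Kw/Ka = 1.0e-14 / 6.3 x 10^-5 = 1.59e-10.
[OH^-] = sqrt(Kb x [C6H5COO-]) = sqrt(1.59e-10 x 0.1578) = 5.01e-6 M.
pOH = 5.30, so pH = 14.00 - 5.30 = 8.70.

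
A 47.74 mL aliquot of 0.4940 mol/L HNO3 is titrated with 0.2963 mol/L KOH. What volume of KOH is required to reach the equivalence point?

79.6 mL

n(HNO3) = 0.4940 mol/L x 0.04774 L = 0.02358 mol.
At equivalence n(KOH) = n(HNO3) = 0.02358 mol.
V(KOH) = 0.02358 / 0.2963 = 0.07959 L = 79.6 mL.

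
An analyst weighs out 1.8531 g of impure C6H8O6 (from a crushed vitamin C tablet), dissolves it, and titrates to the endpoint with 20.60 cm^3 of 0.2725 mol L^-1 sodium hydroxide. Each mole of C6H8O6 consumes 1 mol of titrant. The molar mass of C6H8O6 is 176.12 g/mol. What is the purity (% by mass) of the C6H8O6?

53.4%

n(NaOH) = 0.2725 x 0.02060 = 0.005614 mol.
n(C6H8O6) = 0.005614 / 1 = 0.005614 mol.
mass of C6H8O6 = 0.005614 x 176.12 = 0.9886 g.
% purity = 0.9886 / 1.8531 x 100 = 53.4%.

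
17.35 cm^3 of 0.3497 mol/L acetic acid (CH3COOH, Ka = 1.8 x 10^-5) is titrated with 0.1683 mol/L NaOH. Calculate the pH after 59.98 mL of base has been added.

12.72

n(acid) = 0.3497 x 0.01735 = 0.006067 mol; n(NaOH) added = 0.1683 x 0.05998 = 0.01009 mol.
Base is in excess by 0.01009 - 0.006067 = 0.004027 mol in a total volume of 0.07733 L.
[OH^-] = 0.004027/0.07733 = 0.05208 M, so pOH = 1.28 and pH = 14.00 - 1.28 = 12.72.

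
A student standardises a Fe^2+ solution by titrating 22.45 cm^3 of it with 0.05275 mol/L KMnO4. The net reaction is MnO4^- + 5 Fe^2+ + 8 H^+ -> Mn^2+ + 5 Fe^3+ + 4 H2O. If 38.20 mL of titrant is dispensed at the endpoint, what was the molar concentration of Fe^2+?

0.449 M

n(KMnO4) = 0.05275 x 0.03820 = 0.002015 mol.
From the balanced equation, 1 mol KMnO4 reacts with 5 mol Fe^2+, so n(Fe^2+) = 0.002015 x 5/1 = 0.01008 mol.
[Fe^2+] = 0.01008 / 0.02245 L = 0.449 M.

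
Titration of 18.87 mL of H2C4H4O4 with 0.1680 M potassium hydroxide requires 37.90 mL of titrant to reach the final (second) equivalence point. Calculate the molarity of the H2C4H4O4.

0.169 M

n(KOH) = 0.1680 x 0.03790 = 0.006367 mol.
At the final (second) equivalence point, 2 mol OH^- react per mol H2C4H4O4, so n(H2C4H4O4) = 0.006367 / 2 = 0.003184 mol.
[H2C4H4O4] = 0.003184 / 0.01887 L = 0.169 M.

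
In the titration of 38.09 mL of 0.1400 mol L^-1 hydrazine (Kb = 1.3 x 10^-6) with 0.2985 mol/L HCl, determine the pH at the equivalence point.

4.57

n(N2H4) = 0.1400 x 0.03809 = 0.005333 mol; V(HCl) at equivalence = 0.005333/0.2985 = 0.01786 L.
At equivalence the base is fully converted to N2H5+; total volume = 0.05595 L, so [N2H5+] = 0.005333/0.05595 = 0.09530 M.
Ka(N2H5+) = Kw/Kb = 1.0e-14 / 1.3 x 10^-6 = 7.69e-9.
[H^+] = sqrt(Ka x [N2H5+]) = sqrt(7.69e-9 x 0.09530) = 2.71e-5 M.
pH = -log(2.71e-5) = 4.57.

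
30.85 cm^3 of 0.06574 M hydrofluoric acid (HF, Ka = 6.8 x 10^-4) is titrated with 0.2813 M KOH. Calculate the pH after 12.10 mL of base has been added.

n(acid) = 0.06574 x 0.03085 = 0.002028 mol; n(KOH) added = 0.2813 x 0.01210 = 0.003404 mol.
Base is in excess by 0.003404 - 0.002028 = 0.001376 mol in a total volume of 0.04295 L.
[OH^-] = 0.001376/0.04295 = 0.03203 M, so pOH = 1.49 and pH = 14.00 - 1.49 = 12.51.

12.51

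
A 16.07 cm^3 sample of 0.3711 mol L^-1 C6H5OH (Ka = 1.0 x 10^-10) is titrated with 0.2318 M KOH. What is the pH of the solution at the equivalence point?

11.58

n(C6H5OH) = 0.3711 x 0.01607 = 0.005964 mol; V(KOH) at equivalence = 0.005964/0.2318 = 0.02573 L.
At equivalence all the acid is converted to C6H5O-; total volume = 0.01607 + 0.02573 = 0.04180 L, so [C6H5O-] = 0.005964/0.04180 = 0.1427 M.
Kb = Kw/Ka = 1.0e-14 / 1.0 x 10^-10 = 0.000100.
[OH^-] = sqrt(Kb x [C6H5O-]) = sqrt(0.000100 x 0.1427) = 0.00378 M.
pOH = 2.42, so pH = 14.00 - 2.42 = 11.58.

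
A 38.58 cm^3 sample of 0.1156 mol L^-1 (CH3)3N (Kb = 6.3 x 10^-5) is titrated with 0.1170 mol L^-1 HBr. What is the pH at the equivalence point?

n((CH3)3N) = 0.1156 x 0.03858 = 0.004460 mol; V(HBr) at equivalence = 0.004460/0.1170 = 0.03812 L.
At equivalence the base is fully converted to (CH3)3NH+; total volume = 0.07670 L, so [(CH3)3NH+] = 0.004460/0.07670 = 0.05815 M.
Ka((CH3)3NH+) = Kw/Kb = 1.0e-14 / 6.3 x 10^-5 = 1.59e-10.
[H^+] = sqrt(Ka x [(CH3)3NH+]) = sqrt(1.59e-10 x 0.05815) = 3.04e-6 M.
pH = -log(3.04e-6) = 5.52.

5.52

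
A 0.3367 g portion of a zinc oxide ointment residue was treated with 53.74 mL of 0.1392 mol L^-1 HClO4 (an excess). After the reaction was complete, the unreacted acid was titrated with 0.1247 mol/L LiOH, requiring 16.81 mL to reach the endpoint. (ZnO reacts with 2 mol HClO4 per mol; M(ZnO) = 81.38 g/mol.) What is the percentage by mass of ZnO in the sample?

Total n(HClO4) added = 0.1392 x 0.05374 = 0.007481 mol.
n(LiOH) used = 0.1247 x 0.01681 = 0.002096 mol, which equals the excess n(HClO4).
So n(HClO4) consumed by the sample = 0.007481 - 0.002096 = 0.005384 mol.
n(ZnO) = 0.005384 / 2 = 0.002692 mol.
mass ZnO = 0.002692 x 81.38 = 0.2191 g, so %ZnO = 0.2191/0.3367 x 100 = 65.1%.

65.1%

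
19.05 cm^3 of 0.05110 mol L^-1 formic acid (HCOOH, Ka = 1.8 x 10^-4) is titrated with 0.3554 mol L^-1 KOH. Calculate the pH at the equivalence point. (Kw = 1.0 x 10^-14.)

8.20

n(HCOOH) = 0.05110 x 0.01905 = 0.0009735 mol; V(KOH) at equivalence = 0.0009735/0.3554 = 0.002739 L.
At equivalence all the acid is converted to HCOO-; total volume = 0.01905 + 0.002739 = 0.02179 L, so [HCOO-] = 0.0009735/0.02179 = 0.04468 M.
Kb = Kw/Ka = 1.0e-14 / 1.8 x 10^-4 = 5.56e-11.
[OH^-] = sqrt(Kb x [HCOO-]) = sqrt(5.56e-11 x 0.04468) = 1.58e-6 M.
pOH = 5.80, so pH = 14.00 - 5.80 = 8.20.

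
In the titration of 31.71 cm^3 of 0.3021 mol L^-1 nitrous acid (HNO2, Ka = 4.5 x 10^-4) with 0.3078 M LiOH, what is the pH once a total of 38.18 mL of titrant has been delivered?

12.49

n(acid) = 0.3021 x 0.03171 = 0.009580 mol; n(LiOH) added = 0.3078 x 0.03818 = 0.01175 mol.
Base is in excess by 0.01175 - 0.009580 = 0.002172 mol in a total volume of 0.06989 L.
[OH^-] = 0.002172/0.06989 = 0.03108 M, so pOH = 1.51 and pH = 14.00 - 1.51 = 12.49.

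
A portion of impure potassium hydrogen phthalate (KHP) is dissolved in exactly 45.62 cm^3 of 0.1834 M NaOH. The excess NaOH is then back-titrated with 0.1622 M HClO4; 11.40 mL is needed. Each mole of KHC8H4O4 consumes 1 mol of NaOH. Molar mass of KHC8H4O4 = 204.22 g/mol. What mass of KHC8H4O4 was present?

1.33 g

Total n(NaOH) added = 0.1834 x 0.04562 = 0.008367 mol.
n(HClO4) used = 0.1622 x 0.01140 = 0.001849 mol, which equals the excess n(NaOH).
So n(NaOH) consumed by the sample = 0.008367 - 0.001849 = 0.006518 mol.
n(KHC8H4O4) = 0.006518 / 1 = 0.006518 mol.
mass = 0.006518 mol x 204.22 g/mol = 1.33 g.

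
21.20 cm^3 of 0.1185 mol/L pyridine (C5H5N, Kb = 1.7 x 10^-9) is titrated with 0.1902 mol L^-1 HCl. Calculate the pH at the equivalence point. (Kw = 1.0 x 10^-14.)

3.18

n(C5H5N) = 0.1185 x 0.02120 = 0.002512 mol; V(HCl) at equivalence = 0.002512/0.1902 = 0.01321 L.
At equivalence the base is fully converted to C5H5NH+; total volume = 0.03441 L, so [C5H5NH+] = 0.002512/0.03441 = 0.07301 M.
Ka(C5H5NH+) = Kw/Kb = 1.0e-14 / 1.7 x 10^-9 = 5.88e-6.
[H^+] = sqrt(Ka x [C5H5NH+]) = sqrt(5.88e-6 x 0.07301) = 0.000655 M.
pH = -log(0.000655) = 3.18.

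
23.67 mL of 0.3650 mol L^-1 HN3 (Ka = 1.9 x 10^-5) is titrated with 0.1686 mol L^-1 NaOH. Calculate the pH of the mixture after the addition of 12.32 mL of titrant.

Initial n(HN3) = 0.3650 x 0.02367 = 0.008640 mol.
n(NaOH) added = 0.1686 x 0.01232 = 0.002077 mol, converting that many moles of HN3 to N3-.
Remaining n(HN3) = 0.006562 mol; n(N3-) = 0.002077 mol.
By Henderson-Hasselbalch, pH = pKa + log([A^-]/[HA]) = 4.72 + log(0.002077/0.006562) = 4.72 + (-0.50) = 4.22.

4.22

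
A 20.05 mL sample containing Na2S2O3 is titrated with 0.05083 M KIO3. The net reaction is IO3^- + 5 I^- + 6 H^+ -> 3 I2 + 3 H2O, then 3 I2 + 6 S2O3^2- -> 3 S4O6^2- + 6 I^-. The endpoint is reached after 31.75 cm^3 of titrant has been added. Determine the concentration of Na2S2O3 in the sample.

n(KIO3) = 0.05083 x 0.03175 = 0.001614 mol.
From the balanced equation, 1 mol KIO3 reacts with 6 mol Na2S2O3, so n(Na2S2O3) = 0.001614 x 6/1 = 0.009683 mol.
[Na2S2O3] = 0.009683 / 0.02005 L = 0.483 M.

0.483 M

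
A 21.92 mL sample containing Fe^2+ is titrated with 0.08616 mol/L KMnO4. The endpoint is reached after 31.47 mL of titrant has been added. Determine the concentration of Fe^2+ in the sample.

0.618 M

n(KMnO4) = 0.08616 x 0.03147 = 0.002711 mol.
From the balanced equation, 1 mol KMnO4 reacts with 5 mol Fe^2+, so n(Fe^2+) = 0.002711 x 5/1 = 0.01356 mol.
[Fe^2+] = 0.01356 / 0.02192 L = 0.618 M.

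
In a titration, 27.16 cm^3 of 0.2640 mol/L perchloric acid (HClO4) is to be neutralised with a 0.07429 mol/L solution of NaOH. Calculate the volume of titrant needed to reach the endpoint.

96.5 mL

n(HClO4) = 0.2640 mol/L x 0.02716 L = 0.007170 mol.
At equivalence n(NaOH) = n(HClO4) = 0.007170 mol.
V(NaOH) = 0.007170 / 0.07429 = 0.09652 L = 96.5 mL.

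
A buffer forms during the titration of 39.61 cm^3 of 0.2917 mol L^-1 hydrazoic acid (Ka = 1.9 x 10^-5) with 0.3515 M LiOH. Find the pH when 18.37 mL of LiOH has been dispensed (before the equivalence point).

4.82

Initial n(HN3) = 0.2917 x 0.03961 = 0.01155 mol.
n(LiOH) added = 0.3515 x 0.01837 = 0.006457 mol, converting that many moles of HN3 to N3-.
Remaining n(HN3) = 0.005097 mol; n(N3-) = 0.006457 mol.
By Henderson-Hasselbalch, pH = pKa + log([A^-]/[HA]) = 4.72 + log(0.006457/0.005097) = 4.72 + (+0.10) = 4.82.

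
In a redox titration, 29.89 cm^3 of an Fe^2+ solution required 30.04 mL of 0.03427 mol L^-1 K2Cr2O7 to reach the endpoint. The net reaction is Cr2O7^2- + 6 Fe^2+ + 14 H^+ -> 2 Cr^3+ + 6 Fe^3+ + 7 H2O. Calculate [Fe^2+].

0.207 M

n(K2Cr2O7) = 0.03427 x 0.03004 = 0.001029 mol.
From the balanced equation, 1 mol K2Cr2O7 reacts with 6 mol Fe^2+, so n(Fe^2+) = 0.001029 x 6/1 = 0.006177 mol.
[Fe^2+] = 0.006177 / 0.02989 L = 0.207 M.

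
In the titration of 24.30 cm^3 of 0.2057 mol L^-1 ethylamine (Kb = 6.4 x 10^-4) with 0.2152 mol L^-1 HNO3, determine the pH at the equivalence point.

5.89

n(C2H5NH2) = 0.2057 x 0.02430 = 0.004999 mol; V(HNO3) at equivalence = 0.004999/0.2152 = 0.02323 L.
At equivalence the base is fully converted to C2H5NH3+; total volume = 0.04753 L, so [C2H5NH3+] = 0.004999/0.04753 = 0.1052 M.
Ka(C2H5NH3+) = Kw/Kb = 1.0e-14 / 6.4 x 10^-4 = 1.56e-11.
[H^+] = sqrt(Ka x [C2H5NH3+]) = sqrt(1.56e-11 x 0.1052) = 1.28e-6 M.
pH = -log(1.28e-6) = 5.89.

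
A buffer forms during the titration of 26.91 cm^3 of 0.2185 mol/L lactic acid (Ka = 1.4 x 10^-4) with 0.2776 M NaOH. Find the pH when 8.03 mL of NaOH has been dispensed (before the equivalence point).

Initial n(HC3H5O3) = 0.2185 x 0.02691 = 0.005880 mol.
n(NaOH) added = 0.2776 x 0.008030 = 0.002229 mol, converting that many moles of HC3H5O3 to C3H5O3-.
Remaining n(HC3H5O3) = 0.003651 mol; n(C3H5O3-) = 0.002229 mol.
By Henderson-Hasselbalch, pH = pKa + log([A^-]/[HA]) = 3.85 + log(0.002229/0.003651) = 3.85 + (-0.21) = 3.64.

3.64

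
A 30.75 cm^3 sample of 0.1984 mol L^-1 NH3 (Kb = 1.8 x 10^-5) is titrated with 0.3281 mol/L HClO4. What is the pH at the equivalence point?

5.08

n(NH3) = 0.1984 x 0.03075 = 0.006101 mol; V(HClO4) at equivalence = 0.006101/0.3281 = 0.01859 L.
At equivalence the base is fully converted to NH4+; total volume = 0.04934 L, so [NH4+] = 0.006101/0.04934 = 0.1236 M.
Ka(NH4+) = Kw/Kb = 1.0e-14 / 1.8 x 10^-5 = 5.56e-10.
[H^+] = sqrt(Ka x [NH4+]) = sqrt(5.56e-10 x 0.1236) = 8.29e-6 M.
pH = -log(8.29e-6) = 5.08.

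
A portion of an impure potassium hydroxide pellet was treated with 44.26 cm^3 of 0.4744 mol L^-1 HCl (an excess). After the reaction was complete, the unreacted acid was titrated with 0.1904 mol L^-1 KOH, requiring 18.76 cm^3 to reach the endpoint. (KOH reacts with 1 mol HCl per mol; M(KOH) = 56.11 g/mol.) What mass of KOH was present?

Total n(HCl) added = 0.4744 x 0.04426 = 0.02100 mol.
n(KOH) used = 0.1904 x 0.01876 = 0.003572 mol, which equals the excess n(HCl).
So n(HCl) consumed by the sample = 0.02100 - 0.003572 = 0.01743 mol.
n(KOH) = 0.01743 / 1 = 0.01743 mol.
mass = 0.01743 mol x 56.11 g/mol = 0.978 g.

0.978 g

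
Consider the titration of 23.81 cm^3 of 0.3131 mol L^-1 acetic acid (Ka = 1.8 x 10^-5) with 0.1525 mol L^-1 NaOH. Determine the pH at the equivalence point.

8.88

n(CH3COOH) = 0.3131 x 0.02381 = 0.007455 mol; V(NaOH) at equivalence = 0.007455/0.1525 = 0.04888 L.
At equivalence all the acid is converted to CH3COO-; total volume = 0.02381 + 0.04888 = 0.07269 L, so [CH3COO-] = 0.007455/0.07269 = 0.1026 M.
Kb = Kw/Ka = 1.0e-14 / 1.8 x 10^-5 = 5.56e-10.
[OH^-] = sqrt(Kb x [CH3COO-]) = sqrt(5.56e-10 x 0.1026) = 7.55e-6 M.
pOH = 5.12, so pH = 14.00 - 5.12 = 8.88.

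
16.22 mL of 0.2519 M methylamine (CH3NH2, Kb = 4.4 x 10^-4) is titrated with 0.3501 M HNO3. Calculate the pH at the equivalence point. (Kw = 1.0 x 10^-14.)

5.74

n(CH3NH2) = 0.2519 x 0.01622 = 0.004086 mol; V(HNO3) at equivalence = 0.004086/0.3501 = 0.01167 L.
At equivalence the base is fully converted to CH3NH3+; total volume = 0.02789 L, so [CH3NH3+] = 0.004086/0.02789 = 0.1465 M.
Ka(CH3NH3+) = Kw/Kb = 1.0e-14 / 4.4 x 10^-4 = 2.27e-11.
[H^+] = sqrt(Ka x [CH3NH3+]) = sqrt(2.27e-11 x 0.1465) = 1.82e-6 M.
pH = -log(1.82e-6) = 5.74.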